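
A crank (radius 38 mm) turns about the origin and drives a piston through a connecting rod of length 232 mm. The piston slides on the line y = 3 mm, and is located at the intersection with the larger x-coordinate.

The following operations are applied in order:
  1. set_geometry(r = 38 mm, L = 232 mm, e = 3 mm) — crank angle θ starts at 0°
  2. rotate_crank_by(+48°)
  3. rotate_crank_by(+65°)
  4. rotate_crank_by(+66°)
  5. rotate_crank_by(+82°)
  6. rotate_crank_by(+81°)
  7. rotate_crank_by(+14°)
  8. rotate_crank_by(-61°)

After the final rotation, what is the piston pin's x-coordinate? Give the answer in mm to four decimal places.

245.0186

set_geometry: r = 38 mm, L = 232 mm, e = 3 mm; θ ← 0°
rotate_crank_by(+48°): θ ← 0° +48° = 48°
rotate_crank_by(+65°): θ ← 48° +65° = 113°
rotate_crank_by(+66°): θ ← 113° +66° = 179°
rotate_crank_by(+82°): θ ← 179° +82° = 261°
rotate_crank_by(+81°): θ ← 261° +81° = 342°
rotate_crank_by(+14°): θ ← 342° +14° = 356°
rotate_crank_by(-61°): θ ← 356° -61° = 295°
crank pin P = (r cos θ, r sin θ) = (16.059494, -34.439696)
h = r sin θ − e = -34.439696 − 3 = -37.439696
x = r cos θ + √(L² − h²) = 16.059494 + √(53824.0 − 1401.7308) = 16.059494 + 228.959099 = 245.018593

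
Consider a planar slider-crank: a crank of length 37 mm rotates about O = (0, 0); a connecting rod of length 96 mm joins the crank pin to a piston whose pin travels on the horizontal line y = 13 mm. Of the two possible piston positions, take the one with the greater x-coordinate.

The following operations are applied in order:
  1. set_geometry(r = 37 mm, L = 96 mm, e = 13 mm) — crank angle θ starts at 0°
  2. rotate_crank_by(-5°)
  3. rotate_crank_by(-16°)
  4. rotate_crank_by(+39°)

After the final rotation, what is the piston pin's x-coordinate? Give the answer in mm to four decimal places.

set_geometry: r = 37 mm, L = 96 mm, e = 13 mm; θ ← 0°
rotate_crank_by(-5°): θ ← 0° -5° = -5°
rotate_crank_by(-16°): θ ← -5° -16° = -21°
rotate_crank_by(+39°): θ ← -21° +39° = 18°
crank pin P = (r cos θ, r sin θ) = (35.189091, 11.433629)
h = r sin θ − e = 11.433629 − 13 = -1.566371
x = r cos θ + √(L² − h²) = 35.189091 + √(9216.0 − 2.4535) = 35.189091 + 95.987220 = 131.176312

131.1763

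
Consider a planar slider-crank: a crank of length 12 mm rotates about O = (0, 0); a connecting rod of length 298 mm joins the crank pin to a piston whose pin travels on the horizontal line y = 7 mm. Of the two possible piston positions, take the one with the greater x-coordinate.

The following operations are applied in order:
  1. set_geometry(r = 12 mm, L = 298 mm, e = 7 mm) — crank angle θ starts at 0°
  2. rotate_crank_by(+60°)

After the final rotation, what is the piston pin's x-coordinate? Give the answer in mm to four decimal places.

303.9807

set_geometry: r = 12 mm, L = 298 mm, e = 7 mm; θ ← 0°
rotate_crank_by(+60°): θ ← 0° +60° = 60°
crank pin P = (r cos θ, r sin θ) = (6.000000, 10.392305)
h = r sin θ − e = 10.392305 − 7 = 3.392305
x = r cos θ + √(L² − h²) = 6.000000 + √(88804.0 − 11.5077) = 6.000000 + 297.980691 = 303.980691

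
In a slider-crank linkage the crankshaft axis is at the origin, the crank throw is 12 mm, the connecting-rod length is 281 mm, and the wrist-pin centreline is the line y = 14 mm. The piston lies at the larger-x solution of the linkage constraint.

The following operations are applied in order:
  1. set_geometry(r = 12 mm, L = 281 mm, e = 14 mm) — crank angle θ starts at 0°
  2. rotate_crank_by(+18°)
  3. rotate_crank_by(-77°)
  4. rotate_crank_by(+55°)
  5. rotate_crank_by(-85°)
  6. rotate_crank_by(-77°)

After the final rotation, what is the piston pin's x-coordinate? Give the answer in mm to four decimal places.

268.8476

set_geometry: r = 12 mm, L = 281 mm, e = 14 mm; θ ← 0°
rotate_crank_by(+18°): θ ← 0° +18° = 18°
rotate_crank_by(-77°): θ ← 18° -77° = -59°
rotate_crank_by(+55°): θ ← -59° +55° = -4°
rotate_crank_by(-85°): θ ← -4° -85° = -89°
rotate_crank_by(-77°): θ ← -89° -77° = -166°
crank pin P = (r cos θ, r sin θ) = (-11.643549, -2.903063)
h = r sin θ − e = -2.903063 − 14 = -16.903063
x = r cos θ + √(L² − h²) = -11.643549 + √(78961.0 − 285.7135) = -11.643549 + 280.491152 = 268.847603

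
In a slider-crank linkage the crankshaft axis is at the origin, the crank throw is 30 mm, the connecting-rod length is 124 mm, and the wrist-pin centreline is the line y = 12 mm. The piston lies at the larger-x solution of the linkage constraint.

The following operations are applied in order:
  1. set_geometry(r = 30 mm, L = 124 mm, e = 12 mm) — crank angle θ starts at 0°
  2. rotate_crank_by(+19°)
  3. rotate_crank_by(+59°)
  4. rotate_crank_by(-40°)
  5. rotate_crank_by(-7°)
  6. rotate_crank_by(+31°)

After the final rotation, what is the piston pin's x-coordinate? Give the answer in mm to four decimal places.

set_geometry: r = 30 mm, L = 124 mm, e = 12 mm; θ ← 0°
rotate_crank_by(+19°): θ ← 0° +19° = 19°
rotate_crank_by(+59°): θ ← 19° +59° = 78°
rotate_crank_by(-40°): θ ← 78° -40° = 38°
rotate_crank_by(-7°): θ ← 38° -7° = 31°
rotate_crank_by(+31°): θ ← 31° +31° = 62°
crank pin P = (r cos θ, r sin θ) = (14.084147, 26.488428)
h = r sin θ − e = 26.488428 − 12 = 14.488428
x = r cos θ + √(L² − h²) = 14.084147 + √(15376.0 − 209.9145) = 14.084147 + 123.150662 = 137.234809

137.2348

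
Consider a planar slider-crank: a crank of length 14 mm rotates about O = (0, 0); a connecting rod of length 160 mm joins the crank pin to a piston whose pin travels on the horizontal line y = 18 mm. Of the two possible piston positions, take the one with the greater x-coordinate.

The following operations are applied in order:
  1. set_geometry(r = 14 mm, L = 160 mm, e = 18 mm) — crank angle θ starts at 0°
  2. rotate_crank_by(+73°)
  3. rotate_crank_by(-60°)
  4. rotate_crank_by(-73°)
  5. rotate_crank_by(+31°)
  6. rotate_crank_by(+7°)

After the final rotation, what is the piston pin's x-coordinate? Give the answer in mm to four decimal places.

set_geometry: r = 14 mm, L = 160 mm, e = 18 mm; θ ← 0°
rotate_crank_by(+73°): θ ← 0° +73° = 73°
rotate_crank_by(-60°): θ ← 73° -60° = 13°
rotate_crank_by(-73°): θ ← 13° -73° = -60°
rotate_crank_by(+31°): θ ← -60° +31° = -29°
rotate_crank_by(+7°): θ ← -29° +7° = -22°
crank pin P = (r cos θ, r sin θ) = (12.980574, -5.244492)
h = r sin θ − e = -5.244492 − 18 = -23.244492
x = r cos θ + √(L² − h²) = 12.980574 + √(25600.0 − 540.3064) = 12.980574 + 158.302538 = 171.283112

171.2831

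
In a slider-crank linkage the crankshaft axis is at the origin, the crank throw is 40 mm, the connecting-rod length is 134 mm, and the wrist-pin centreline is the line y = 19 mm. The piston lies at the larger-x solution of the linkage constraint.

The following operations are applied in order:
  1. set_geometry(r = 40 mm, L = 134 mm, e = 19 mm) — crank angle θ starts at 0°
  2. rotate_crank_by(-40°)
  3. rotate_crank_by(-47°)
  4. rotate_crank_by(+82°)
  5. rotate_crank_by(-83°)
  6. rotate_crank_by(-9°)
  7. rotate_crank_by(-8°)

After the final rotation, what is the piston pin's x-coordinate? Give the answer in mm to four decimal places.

set_geometry: r = 40 mm, L = 134 mm, e = 19 mm; θ ← 0°
rotate_crank_by(-40°): θ ← 0° -40° = -40°
rotate_crank_by(-47°): θ ← -40° -47° = -87°
rotate_crank_by(+82°): θ ← -87° +82° = -5°
rotate_crank_by(-83°): θ ← -5° -83° = -88°
rotate_crank_by(-9°): θ ← -88° -9° = -97°
rotate_crank_by(-8°): θ ← -97° -8° = -105°
crank pin P = (r cos θ, r sin θ) = (-10.352762, -38.637033)
h = r sin θ − e = -38.637033 − 19 = -57.637033
x = r cos θ + √(L² − h²) = -10.352762 + √(17956.0 − 3322.0276) = -10.352762 + 120.970957 = 110.618195

110.6182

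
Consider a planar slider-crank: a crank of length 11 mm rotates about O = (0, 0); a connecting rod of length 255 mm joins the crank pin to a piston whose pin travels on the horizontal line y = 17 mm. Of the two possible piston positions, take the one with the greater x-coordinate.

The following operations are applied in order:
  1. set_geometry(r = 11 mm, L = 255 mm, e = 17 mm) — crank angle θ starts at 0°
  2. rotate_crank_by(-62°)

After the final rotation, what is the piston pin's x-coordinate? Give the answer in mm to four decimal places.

258.7612

set_geometry: r = 11 mm, L = 255 mm, e = 17 mm; θ ← 0°
rotate_crank_by(-62°): θ ← 0° -62° = -62°
crank pin P = (r cos θ, r sin θ) = (5.164187, -9.712424)
h = r sin θ − e = -9.712424 − 17 = -26.712424
x = r cos θ + √(L² − h²) = 5.164187 + √(65025.0 − 713.5536) = 5.164187 + 253.597016 = 258.761203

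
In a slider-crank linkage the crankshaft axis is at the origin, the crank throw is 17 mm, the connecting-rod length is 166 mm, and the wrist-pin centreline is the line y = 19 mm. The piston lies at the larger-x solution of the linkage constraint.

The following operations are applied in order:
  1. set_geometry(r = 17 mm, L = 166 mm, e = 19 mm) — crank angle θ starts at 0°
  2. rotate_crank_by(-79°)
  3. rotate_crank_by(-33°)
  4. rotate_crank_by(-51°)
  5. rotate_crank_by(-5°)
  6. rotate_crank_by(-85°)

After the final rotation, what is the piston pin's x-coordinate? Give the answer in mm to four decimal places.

set_geometry: r = 17 mm, L = 166 mm, e = 19 mm; θ ← 0°
rotate_crank_by(-79°): θ ← 0° -79° = -79°
rotate_crank_by(-33°): θ ← -79° -33° = -112°
rotate_crank_by(-51°): θ ← -112° -51° = -163°
rotate_crank_by(-5°): θ ← -163° -5° = -168°
rotate_crank_by(-85°): θ ← -168° -85° = -253°
crank pin P = (r cos θ, r sin θ) = (-4.970319, 16.257181)
h = r sin θ − e = 16.257181 − 19 = -2.742819
x = r cos θ + √(L² − h²) = -4.970319 + √(27556.0 − 7.5231) = -4.970319 + 165.977339 = 161.007020

161.0070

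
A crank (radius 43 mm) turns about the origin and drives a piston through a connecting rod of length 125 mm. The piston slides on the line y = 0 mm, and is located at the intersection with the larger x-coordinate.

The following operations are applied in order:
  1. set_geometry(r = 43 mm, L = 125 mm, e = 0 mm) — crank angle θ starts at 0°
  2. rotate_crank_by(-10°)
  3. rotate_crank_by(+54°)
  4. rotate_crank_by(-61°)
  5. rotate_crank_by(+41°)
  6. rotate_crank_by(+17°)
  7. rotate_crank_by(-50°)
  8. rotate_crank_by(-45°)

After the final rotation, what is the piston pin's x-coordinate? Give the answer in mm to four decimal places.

145.3365

set_geometry: r = 43 mm, L = 125 mm, e = 0 mm; θ ← 0°
rotate_crank_by(-10°): θ ← 0° -10° = -10°
rotate_crank_by(+54°): θ ← -10° +54° = 44°
rotate_crank_by(-61°): θ ← 44° -61° = -17°
rotate_crank_by(+41°): θ ← -17° +41° = 24°
rotate_crank_by(+17°): θ ← 24° +17° = 41°
rotate_crank_by(-50°): θ ← 41° -50° = -9°
rotate_crank_by(-45°): θ ← -9° -45° = -54°
crank pin P = (r cos θ, r sin θ) = (25.274766, -34.787731)
h = r sin θ − e = -34.787731 − 0 = -34.787731
x = r cos θ + √(L² − h²) = 25.274766 + √(15625.0 − 1210.1862) = 25.274766 + 120.061708 = 145.336474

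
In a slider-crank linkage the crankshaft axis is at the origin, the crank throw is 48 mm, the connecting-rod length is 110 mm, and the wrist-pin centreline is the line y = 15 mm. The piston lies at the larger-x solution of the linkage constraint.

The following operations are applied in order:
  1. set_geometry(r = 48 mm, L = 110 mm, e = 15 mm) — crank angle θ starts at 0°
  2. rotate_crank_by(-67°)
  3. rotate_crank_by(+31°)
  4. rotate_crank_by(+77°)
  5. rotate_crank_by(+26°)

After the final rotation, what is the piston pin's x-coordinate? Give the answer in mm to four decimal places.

124.8130

set_geometry: r = 48 mm, L = 110 mm, e = 15 mm; θ ← 0°
rotate_crank_by(-67°): θ ← 0° -67° = -67°
rotate_crank_by(+31°): θ ← -67° +31° = -36°
rotate_crank_by(+77°): θ ← -36° +77° = 41°
rotate_crank_by(+26°): θ ← 41° +26° = 67°
crank pin P = (r cos θ, r sin θ) = (18.755094, 44.184233)
h = r sin θ − e = 44.184233 − 15 = 29.184233
x = r cos θ + √(L² − h²) = 18.755094 + √(12100.0 − 851.7195) = 18.755094 + 106.057911 = 124.813005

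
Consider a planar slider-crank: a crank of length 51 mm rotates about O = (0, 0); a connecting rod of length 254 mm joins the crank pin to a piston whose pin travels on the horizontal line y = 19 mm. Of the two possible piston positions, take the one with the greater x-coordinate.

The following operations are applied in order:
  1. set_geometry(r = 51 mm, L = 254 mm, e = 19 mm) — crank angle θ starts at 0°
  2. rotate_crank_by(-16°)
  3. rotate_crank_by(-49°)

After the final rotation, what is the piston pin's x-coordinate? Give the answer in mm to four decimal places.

267.0370

set_geometry: r = 51 mm, L = 254 mm, e = 19 mm; θ ← 0°
rotate_crank_by(-16°): θ ← 0° -16° = -16°
rotate_crank_by(-49°): θ ← -16° -49° = -65°
crank pin P = (r cos θ, r sin θ) = (21.553531, -46.221697)
h = r sin θ − e = -46.221697 − 19 = -65.221697
x = r cos θ + √(L² − h²) = 21.553531 + √(64516.0 − 4253.8698) = 21.553531 + 245.483462 = 267.036994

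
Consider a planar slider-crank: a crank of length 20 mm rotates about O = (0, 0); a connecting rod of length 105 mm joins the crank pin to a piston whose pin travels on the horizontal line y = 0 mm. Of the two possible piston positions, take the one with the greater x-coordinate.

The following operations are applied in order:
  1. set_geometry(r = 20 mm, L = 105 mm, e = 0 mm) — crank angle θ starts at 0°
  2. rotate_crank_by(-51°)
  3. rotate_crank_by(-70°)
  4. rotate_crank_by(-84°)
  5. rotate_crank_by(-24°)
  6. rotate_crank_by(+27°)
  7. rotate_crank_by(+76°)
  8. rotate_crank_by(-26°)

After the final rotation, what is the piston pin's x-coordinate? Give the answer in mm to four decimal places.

86.9204

set_geometry: r = 20 mm, L = 105 mm, e = 0 mm; θ ← 0°
rotate_crank_by(-51°): θ ← 0° -51° = -51°
rotate_crank_by(-70°): θ ← -51° -70° = -121°
rotate_crank_by(-84°): θ ← -121° -84° = -205°
rotate_crank_by(-24°): θ ← -205° -24° = -229°
rotate_crank_by(+27°): θ ← -229° +27° = -202°
rotate_crank_by(+76°): θ ← -202° +76° = -126°
rotate_crank_by(-26°): θ ← -126° -26° = -152°
crank pin P = (r cos θ, r sin θ) = (-17.658952, -9.389431)
h = r sin θ − e = -9.389431 − 0 = -9.389431
x = r cos θ + √(L² − h²) = -17.658952 + √(11025.0 − 88.1614) = -17.658952 + 104.579341 = 86.920389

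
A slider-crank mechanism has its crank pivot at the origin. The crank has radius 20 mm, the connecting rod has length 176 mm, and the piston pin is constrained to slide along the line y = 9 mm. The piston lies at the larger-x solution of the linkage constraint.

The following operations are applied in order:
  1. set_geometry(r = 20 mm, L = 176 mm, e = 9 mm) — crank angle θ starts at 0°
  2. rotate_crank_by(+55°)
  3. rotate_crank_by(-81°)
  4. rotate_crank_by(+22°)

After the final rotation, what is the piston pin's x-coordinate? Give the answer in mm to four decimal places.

195.6440

set_geometry: r = 20 mm, L = 176 mm, e = 9 mm; θ ← 0°
rotate_crank_by(+55°): θ ← 0° +55° = 55°
rotate_crank_by(-81°): θ ← 55° -81° = -26°
rotate_crank_by(+22°): θ ← -26° +22° = -4°
crank pin P = (r cos θ, r sin θ) = (19.951281, -1.395129)
h = r sin θ − e = -1.395129 − 9 = -10.395129
x = r cos θ + √(L² − h²) = 19.951281 + √(30976.0 − 108.0587) = 19.951281 + 175.692747 = 195.644028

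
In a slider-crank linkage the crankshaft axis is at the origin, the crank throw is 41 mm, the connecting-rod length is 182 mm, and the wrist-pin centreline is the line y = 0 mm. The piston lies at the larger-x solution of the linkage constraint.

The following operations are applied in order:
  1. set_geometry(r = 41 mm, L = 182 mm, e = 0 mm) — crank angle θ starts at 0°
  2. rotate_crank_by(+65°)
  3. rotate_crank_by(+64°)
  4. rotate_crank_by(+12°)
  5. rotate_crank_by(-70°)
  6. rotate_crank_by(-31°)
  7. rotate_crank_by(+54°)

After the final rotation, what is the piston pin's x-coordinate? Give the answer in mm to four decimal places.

174.4848

set_geometry: r = 41 mm, L = 182 mm, e = 0 mm; θ ← 0°
rotate_crank_by(+65°): θ ← 0° +65° = 65°
rotate_crank_by(+64°): θ ← 65° +64° = 129°
rotate_crank_by(+12°): θ ← 129° +12° = 141°
rotate_crank_by(-70°): θ ← 141° -70° = 71°
rotate_crank_by(-31°): θ ← 71° -31° = 40°
rotate_crank_by(+54°): θ ← 40° +54° = 94°
crank pin P = (r cos θ, r sin θ) = (-2.860015, 40.900126)
h = r sin θ − e = 40.900126 − 0 = 40.900126
x = r cos θ + √(L² − h²) = -2.860015 + √(33124.0 − 1672.8203) = -2.860015 + 177.344805 = 174.484789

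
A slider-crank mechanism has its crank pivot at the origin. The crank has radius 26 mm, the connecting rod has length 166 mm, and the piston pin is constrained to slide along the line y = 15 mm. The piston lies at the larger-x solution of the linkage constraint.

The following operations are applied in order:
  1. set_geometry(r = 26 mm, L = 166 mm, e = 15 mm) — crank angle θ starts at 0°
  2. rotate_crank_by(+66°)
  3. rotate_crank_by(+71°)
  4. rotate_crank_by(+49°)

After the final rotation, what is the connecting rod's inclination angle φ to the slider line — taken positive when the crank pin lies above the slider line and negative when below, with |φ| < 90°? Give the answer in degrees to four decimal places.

-6.1270

set_geometry: r = 26 mm, L = 166 mm, e = 15 mm; θ ← 0°
rotate_crank_by(+66°): θ ← 0° +66° = 66°
rotate_crank_by(+71°): θ ← 66° +71° = 137°
rotate_crank_by(+49°): θ ← 137° +49° = 186°
crank pin P = (r cos θ, r sin θ) = (-25.857569, -2.717740)
h = r sin θ − e = -2.717740 − 15 = -17.717740
sin φ = h / L = -17.717740 / 166 = -0.10673337
φ = arcsin(-0.10673337) = -6.127043°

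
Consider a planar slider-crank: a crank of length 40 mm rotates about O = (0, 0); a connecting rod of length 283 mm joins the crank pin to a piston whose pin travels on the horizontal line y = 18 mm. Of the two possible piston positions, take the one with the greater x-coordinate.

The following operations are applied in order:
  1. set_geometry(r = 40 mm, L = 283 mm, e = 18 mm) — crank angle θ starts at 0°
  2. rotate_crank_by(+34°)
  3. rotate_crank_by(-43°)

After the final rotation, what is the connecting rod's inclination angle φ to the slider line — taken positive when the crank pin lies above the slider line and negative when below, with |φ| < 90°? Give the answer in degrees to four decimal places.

set_geometry: r = 40 mm, L = 283 mm, e = 18 mm; θ ← 0°
rotate_crank_by(+34°): θ ← 0° +34° = 34°
rotate_crank_by(-43°): θ ← 34° -43° = -9°
crank pin P = (r cos θ, r sin θ) = (39.507534, -6.257379)
h = r sin θ − e = -6.257379 − 18 = -24.257379
sin φ = h / L = -24.257379 / 283 = -0.08571512
φ = arcsin(-0.08571512) = -4.917148°

-4.9171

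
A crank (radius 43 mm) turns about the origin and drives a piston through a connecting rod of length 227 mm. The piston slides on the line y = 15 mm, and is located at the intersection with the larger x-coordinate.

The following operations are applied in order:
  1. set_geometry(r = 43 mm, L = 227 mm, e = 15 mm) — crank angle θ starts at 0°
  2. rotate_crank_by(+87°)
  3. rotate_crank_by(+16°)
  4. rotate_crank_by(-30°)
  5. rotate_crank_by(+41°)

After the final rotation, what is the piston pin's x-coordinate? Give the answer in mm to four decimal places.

set_geometry: r = 43 mm, L = 227 mm, e = 15 mm; θ ← 0°
rotate_crank_by(+87°): θ ← 0° +87° = 87°
rotate_crank_by(+16°): θ ← 87° +16° = 103°
rotate_crank_by(-30°): θ ← 103° -30° = 73°
rotate_crank_by(+41°): θ ← 73° +41° = 114°
crank pin P = (r cos θ, r sin θ) = (-17.489676, 39.282455)
h = r sin θ − e = 39.282455 − 15 = 24.282455
x = r cos θ + √(L² − h²) = -17.489676 + √(51529.0 − 589.6376) = -17.489676 + 225.697502 = 208.207826

208.2078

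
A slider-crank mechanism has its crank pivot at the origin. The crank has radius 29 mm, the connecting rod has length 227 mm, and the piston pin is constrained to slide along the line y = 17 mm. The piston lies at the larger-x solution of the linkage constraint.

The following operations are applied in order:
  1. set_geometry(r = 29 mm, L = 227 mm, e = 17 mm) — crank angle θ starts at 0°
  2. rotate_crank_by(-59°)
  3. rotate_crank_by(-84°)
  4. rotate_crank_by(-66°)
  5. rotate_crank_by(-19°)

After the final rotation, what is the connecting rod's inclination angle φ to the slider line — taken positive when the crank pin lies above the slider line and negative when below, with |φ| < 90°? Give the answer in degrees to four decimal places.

set_geometry: r = 29 mm, L = 227 mm, e = 17 mm; θ ← 0°
rotate_crank_by(-59°): θ ← 0° -59° = -59°
rotate_crank_by(-84°): θ ← -59° -84° = -143°
rotate_crank_by(-66°): θ ← -143° -66° = -209°
rotate_crank_by(-19°): θ ← -209° -19° = -228°
crank pin P = (r cos θ, r sin θ) = (-19.404788, 21.551200)
h = r sin θ − e = 21.551200 − 17 = 4.551200
sin φ = h / L = 4.551200 / 227 = 0.02004934
φ = arcsin(0.02004934) = 1.148819°

1.1488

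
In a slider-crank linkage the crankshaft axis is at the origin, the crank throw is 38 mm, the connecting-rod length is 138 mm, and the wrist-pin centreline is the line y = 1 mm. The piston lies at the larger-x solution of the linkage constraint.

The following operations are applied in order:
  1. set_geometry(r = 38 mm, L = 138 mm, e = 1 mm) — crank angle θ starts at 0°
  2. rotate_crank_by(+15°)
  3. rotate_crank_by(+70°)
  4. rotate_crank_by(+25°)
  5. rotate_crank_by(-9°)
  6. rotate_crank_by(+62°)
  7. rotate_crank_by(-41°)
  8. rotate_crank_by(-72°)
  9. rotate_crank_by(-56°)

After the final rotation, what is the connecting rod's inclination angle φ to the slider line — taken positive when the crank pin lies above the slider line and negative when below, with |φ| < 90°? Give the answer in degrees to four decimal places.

-2.0648

set_geometry: r = 38 mm, L = 138 mm, e = 1 mm; θ ← 0°
rotate_crank_by(+15°): θ ← 0° +15° = 15°
rotate_crank_by(+70°): θ ← 15° +70° = 85°
rotate_crank_by(+25°): θ ← 85° +25° = 110°
rotate_crank_by(-9°): θ ← 110° -9° = 101°
rotate_crank_by(+62°): θ ← 101° +62° = 163°
rotate_crank_by(-41°): θ ← 163° -41° = 122°
rotate_crank_by(-72°): θ ← 122° -72° = 50°
rotate_crank_by(-56°): θ ← 50° -56° = -6°
crank pin P = (r cos θ, r sin θ) = (37.791832, -3.972082)
h = r sin θ − e = -3.972082 − 1 = -4.972082
sin φ = h / L = -4.972082 / 138 = -0.03602958
φ = arcsin(-0.03602958) = -2.064790°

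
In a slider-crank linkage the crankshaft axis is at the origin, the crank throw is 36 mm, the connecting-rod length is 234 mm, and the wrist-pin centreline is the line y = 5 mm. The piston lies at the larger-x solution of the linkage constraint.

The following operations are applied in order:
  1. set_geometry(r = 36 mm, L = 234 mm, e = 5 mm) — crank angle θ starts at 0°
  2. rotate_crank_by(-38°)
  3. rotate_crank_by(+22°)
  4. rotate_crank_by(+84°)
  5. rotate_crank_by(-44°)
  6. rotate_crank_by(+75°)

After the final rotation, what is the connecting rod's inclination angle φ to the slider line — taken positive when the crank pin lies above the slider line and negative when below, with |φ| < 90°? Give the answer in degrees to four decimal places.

7.5034

set_geometry: r = 36 mm, L = 234 mm, e = 5 mm; θ ← 0°
rotate_crank_by(-38°): θ ← 0° -38° = -38°
rotate_crank_by(+22°): θ ← -38° +22° = -16°
rotate_crank_by(+84°): θ ← -16° +84° = 68°
rotate_crank_by(-44°): θ ← 68° -44° = 24°
rotate_crank_by(+75°): θ ← 24° +75° = 99°
crank pin P = (r cos θ, r sin θ) = (-5.631641, 35.556780)
h = r sin θ − e = 35.556780 − 5 = 30.556780
sin φ = h / L = 30.556780 / 234 = 0.13058453
φ = arcsin(0.13058453) = 7.503371°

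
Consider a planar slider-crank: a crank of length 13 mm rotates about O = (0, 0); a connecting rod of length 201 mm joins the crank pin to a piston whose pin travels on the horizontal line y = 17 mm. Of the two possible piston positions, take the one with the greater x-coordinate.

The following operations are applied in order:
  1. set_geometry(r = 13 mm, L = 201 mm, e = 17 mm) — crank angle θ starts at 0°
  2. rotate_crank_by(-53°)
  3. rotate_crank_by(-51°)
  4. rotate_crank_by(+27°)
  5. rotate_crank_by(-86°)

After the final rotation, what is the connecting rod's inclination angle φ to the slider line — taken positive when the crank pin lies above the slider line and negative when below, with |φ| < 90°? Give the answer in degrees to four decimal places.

-5.9400

set_geometry: r = 13 mm, L = 201 mm, e = 17 mm; θ ← 0°
rotate_crank_by(-53°): θ ← 0° -53° = -53°
rotate_crank_by(-51°): θ ← -53° -51° = -104°
rotate_crank_by(+27°): θ ← -104° +27° = -77°
rotate_crank_by(-86°): θ ← -77° -86° = -163°
crank pin P = (r cos θ, r sin θ) = (-12.431962, -3.800832)
h = r sin θ − e = -3.800832 − 17 = -20.800832
sin φ = h / L = -20.800832 / 201 = -0.10348673
φ = arcsin(-0.10348673) = -5.939987°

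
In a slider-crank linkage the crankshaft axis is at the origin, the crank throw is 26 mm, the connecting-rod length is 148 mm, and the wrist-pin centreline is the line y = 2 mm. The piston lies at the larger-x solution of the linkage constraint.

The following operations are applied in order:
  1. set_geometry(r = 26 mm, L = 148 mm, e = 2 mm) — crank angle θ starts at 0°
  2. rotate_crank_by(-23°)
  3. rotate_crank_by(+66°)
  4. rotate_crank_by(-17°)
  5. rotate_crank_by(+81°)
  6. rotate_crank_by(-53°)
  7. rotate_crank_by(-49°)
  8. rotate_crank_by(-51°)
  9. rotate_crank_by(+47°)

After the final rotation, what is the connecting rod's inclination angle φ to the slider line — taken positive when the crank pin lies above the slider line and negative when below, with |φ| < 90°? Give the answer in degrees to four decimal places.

set_geometry: r = 26 mm, L = 148 mm, e = 2 mm; θ ← 0°
rotate_crank_by(-23°): θ ← 0° -23° = -23°
rotate_crank_by(+66°): θ ← -23° +66° = 43°
rotate_crank_by(-17°): θ ← 43° -17° = 26°
rotate_crank_by(+81°): θ ← 26° +81° = 107°
rotate_crank_by(-53°): θ ← 107° -53° = 54°
rotate_crank_by(-49°): θ ← 54° -49° = 5°
rotate_crank_by(-51°): θ ← 5° -51° = -46°
rotate_crank_by(+47°): θ ← -46° +47° = 1°
crank pin P = (r cos θ, r sin θ) = (25.996040, 0.453763)
h = r sin θ − e = 0.453763 − 2 = -1.546237
sin φ = h / L = -1.546237 / 148 = -0.01044755
φ = arcsin(-0.01044755) = -0.598611°

-0.5986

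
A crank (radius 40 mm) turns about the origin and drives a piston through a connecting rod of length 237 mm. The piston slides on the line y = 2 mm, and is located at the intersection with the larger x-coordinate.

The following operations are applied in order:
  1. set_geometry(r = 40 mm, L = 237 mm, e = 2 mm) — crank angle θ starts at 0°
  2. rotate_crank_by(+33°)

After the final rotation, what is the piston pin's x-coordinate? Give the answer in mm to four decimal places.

set_geometry: r = 40 mm, L = 237 mm, e = 2 mm; θ ← 0°
rotate_crank_by(+33°): θ ← 0° +33° = 33°
crank pin P = (r cos θ, r sin θ) = (33.546823, 21.785561)
h = r sin θ − e = 21.785561 − 2 = 19.785561
x = r cos θ + √(L² − h²) = 33.546823 + √(56169.0 − 391.4684) = 33.546823 + 236.172673 = 269.719496

269.7195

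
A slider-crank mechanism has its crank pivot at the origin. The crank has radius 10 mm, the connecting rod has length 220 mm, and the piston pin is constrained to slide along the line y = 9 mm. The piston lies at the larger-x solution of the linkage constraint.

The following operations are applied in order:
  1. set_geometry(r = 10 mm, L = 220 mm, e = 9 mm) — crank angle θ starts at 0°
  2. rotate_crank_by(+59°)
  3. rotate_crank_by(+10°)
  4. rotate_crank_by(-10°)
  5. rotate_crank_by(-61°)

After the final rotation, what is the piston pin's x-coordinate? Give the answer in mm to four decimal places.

229.7952

set_geometry: r = 10 mm, L = 220 mm, e = 9 mm; θ ← 0°
rotate_crank_by(+59°): θ ← 0° +59° = 59°
rotate_crank_by(+10°): θ ← 59° +10° = 69°
rotate_crank_by(-10°): θ ← 69° -10° = 59°
rotate_crank_by(-61°): θ ← 59° -61° = -2°
crank pin P = (r cos θ, r sin θ) = (9.993908, -0.348995)
h = r sin θ − e = -0.348995 − 9 = -9.348995
x = r cos θ + √(L² − h²) = 9.993908 + √(48400.0 − 87.4037) = 9.993908 + 219.801265 = 229.795174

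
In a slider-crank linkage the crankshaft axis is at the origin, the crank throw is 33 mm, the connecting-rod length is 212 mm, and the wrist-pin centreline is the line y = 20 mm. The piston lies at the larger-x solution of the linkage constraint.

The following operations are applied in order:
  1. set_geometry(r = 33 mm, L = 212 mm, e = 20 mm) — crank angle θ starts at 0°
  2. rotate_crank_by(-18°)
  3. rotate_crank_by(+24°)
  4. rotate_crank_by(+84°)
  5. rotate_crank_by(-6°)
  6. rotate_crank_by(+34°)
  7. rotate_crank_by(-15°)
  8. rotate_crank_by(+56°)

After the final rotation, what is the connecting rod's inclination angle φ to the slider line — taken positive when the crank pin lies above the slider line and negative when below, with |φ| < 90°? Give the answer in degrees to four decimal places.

set_geometry: r = 33 mm, L = 212 mm, e = 20 mm; θ ← 0°
rotate_crank_by(-18°): θ ← 0° -18° = -18°
rotate_crank_by(+24°): θ ← -18° +24° = 6°
rotate_crank_by(+84°): θ ← 6° +84° = 90°
rotate_crank_by(-6°): θ ← 90° -6° = 84°
rotate_crank_by(+34°): θ ← 84° +34° = 118°
rotate_crank_by(-15°): θ ← 118° -15° = 103°
rotate_crank_by(+56°): θ ← 103° +56° = 159°
crank pin P = (r cos θ, r sin θ) = (-30.808154, 11.826142)
h = r sin θ − e = 11.826142 − 20 = -8.173858
sin φ = h / L = -8.173858 / 212 = -0.03855593
φ = arcsin(-0.03855593) = -2.209640°

-2.2096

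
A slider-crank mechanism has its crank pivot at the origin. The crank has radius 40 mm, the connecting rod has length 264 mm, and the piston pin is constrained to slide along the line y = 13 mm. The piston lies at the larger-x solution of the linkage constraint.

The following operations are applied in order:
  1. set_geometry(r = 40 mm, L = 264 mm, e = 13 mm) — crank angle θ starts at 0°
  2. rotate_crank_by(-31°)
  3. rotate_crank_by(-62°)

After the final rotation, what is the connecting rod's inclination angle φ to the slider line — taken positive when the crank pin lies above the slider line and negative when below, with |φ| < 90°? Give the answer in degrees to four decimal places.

set_geometry: r = 40 mm, L = 264 mm, e = 13 mm; θ ← 0°
rotate_crank_by(-31°): θ ← 0° -31° = -31°
rotate_crank_by(-62°): θ ← -31° -62° = -93°
crank pin P = (r cos θ, r sin θ) = (-2.093438, -39.945181)
h = r sin θ − e = -39.945181 − 13 = -52.945181
sin φ = h / L = -52.945181 / 264 = -0.20054993
φ = arcsin(-0.20054993) = -11.569119°

-11.5691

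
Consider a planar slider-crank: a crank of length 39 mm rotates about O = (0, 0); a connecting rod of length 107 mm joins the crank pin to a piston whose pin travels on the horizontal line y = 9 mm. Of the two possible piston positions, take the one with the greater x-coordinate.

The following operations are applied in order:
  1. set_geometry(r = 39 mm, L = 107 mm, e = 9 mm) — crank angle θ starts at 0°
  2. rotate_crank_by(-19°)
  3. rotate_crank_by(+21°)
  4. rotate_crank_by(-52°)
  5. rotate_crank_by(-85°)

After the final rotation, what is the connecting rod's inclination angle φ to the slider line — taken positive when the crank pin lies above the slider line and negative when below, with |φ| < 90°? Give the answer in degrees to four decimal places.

-19.9892

set_geometry: r = 39 mm, L = 107 mm, e = 9 mm; θ ← 0°
rotate_crank_by(-19°): θ ← 0° -19° = -19°
rotate_crank_by(+21°): θ ← -19° +21° = 2°
rotate_crank_by(-52°): θ ← 2° -52° = -50°
rotate_crank_by(-85°): θ ← -50° -85° = -135°
crank pin P = (r cos θ, r sin θ) = (-27.577164, -27.577164)
h = r sin θ − e = -27.577164 − 9 = -36.577164
sin φ = h / L = -36.577164 / 107 = -0.34184266
φ = arcsin(-0.34184266) = -19.989179°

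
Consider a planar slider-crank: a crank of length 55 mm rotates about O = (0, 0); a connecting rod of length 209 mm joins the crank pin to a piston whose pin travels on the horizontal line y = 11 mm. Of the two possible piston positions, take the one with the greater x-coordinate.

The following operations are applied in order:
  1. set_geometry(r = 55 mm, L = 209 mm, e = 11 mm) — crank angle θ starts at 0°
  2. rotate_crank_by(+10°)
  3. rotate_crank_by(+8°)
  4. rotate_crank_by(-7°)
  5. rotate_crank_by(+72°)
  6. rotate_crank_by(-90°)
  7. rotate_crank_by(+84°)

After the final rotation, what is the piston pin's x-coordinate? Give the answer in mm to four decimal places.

216.9867

set_geometry: r = 55 mm, L = 209 mm, e = 11 mm; θ ← 0°
rotate_crank_by(+10°): θ ← 0° +10° = 10°
rotate_crank_by(+8°): θ ← 10° +8° = 18°
rotate_crank_by(-7°): θ ← 18° -7° = 11°
rotate_crank_by(+72°): θ ← 11° +72° = 83°
rotate_crank_by(-90°): θ ← 83° -90° = -7°
rotate_crank_by(+84°): θ ← -7° +84° = 77°
crank pin P = (r cos θ, r sin θ) = (12.372308, 53.590354)
h = r sin θ − e = 53.590354 − 11 = 42.590354
x = r cos θ + √(L² − h²) = 12.372308 + √(43681.0 − 1813.9382) = 12.372308 + 204.614422 = 216.986730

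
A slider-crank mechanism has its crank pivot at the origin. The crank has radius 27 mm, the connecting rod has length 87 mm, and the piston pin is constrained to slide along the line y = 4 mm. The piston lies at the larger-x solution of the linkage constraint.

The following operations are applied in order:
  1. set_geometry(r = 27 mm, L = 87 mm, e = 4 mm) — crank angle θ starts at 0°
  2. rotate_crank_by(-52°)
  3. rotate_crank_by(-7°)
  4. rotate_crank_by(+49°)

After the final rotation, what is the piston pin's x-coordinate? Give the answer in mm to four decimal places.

113.1549

set_geometry: r = 27 mm, L = 87 mm, e = 4 mm; θ ← 0°
rotate_crank_by(-52°): θ ← 0° -52° = -52°
rotate_crank_by(-7°): θ ← -52° -7° = -59°
rotate_crank_by(+49°): θ ← -59° +49° = -10°
crank pin P = (r cos θ, r sin θ) = (26.589809, -4.688501)
h = r sin θ − e = -4.688501 − 4 = -8.688501
x = r cos θ + √(L² − h²) = 26.589809 + √(7569.0 − 75.4900) = 26.589809 + 86.565062 = 113.154871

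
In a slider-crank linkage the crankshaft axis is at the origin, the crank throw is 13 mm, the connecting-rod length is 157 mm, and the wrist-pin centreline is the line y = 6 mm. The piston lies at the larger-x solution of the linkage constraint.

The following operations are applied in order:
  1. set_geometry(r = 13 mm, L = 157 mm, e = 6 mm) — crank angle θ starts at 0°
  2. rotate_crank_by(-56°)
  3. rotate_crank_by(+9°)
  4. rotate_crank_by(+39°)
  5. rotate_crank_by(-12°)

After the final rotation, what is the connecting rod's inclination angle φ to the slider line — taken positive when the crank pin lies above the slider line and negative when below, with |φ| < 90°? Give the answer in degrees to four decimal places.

set_geometry: r = 13 mm, L = 157 mm, e = 6 mm; θ ← 0°
rotate_crank_by(-56°): θ ← 0° -56° = -56°
rotate_crank_by(+9°): θ ← -56° +9° = -47°
rotate_crank_by(+39°): θ ← -47° +39° = -8°
rotate_crank_by(-12°): θ ← -8° -12° = -20°
crank pin P = (r cos θ, r sin θ) = (12.216004, -4.446262)
h = r sin θ − e = -4.446262 − 6 = -10.446262
sin φ = h / L = -10.446262 / 157 = -0.06653670
φ = arcsin(-0.06653670) = -3.815091°

-3.8151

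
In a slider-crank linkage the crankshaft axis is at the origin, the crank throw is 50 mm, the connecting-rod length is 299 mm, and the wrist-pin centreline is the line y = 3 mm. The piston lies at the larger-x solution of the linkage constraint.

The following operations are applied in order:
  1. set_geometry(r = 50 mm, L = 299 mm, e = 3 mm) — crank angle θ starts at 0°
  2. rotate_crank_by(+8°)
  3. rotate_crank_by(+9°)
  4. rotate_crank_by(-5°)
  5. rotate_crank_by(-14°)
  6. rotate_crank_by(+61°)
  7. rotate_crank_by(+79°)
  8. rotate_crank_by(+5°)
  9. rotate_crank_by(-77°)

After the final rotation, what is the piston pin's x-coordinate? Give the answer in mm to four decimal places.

set_geometry: r = 50 mm, L = 299 mm, e = 3 mm; θ ← 0°
rotate_crank_by(+8°): θ ← 0° +8° = 8°
rotate_crank_by(+9°): θ ← 8° +9° = 17°
rotate_crank_by(-5°): θ ← 17° -5° = 12°
rotate_crank_by(-14°): θ ← 12° -14° = -2°
rotate_crank_by(+61°): θ ← -2° +61° = 59°
rotate_crank_by(+79°): θ ← 59° +79° = 138°
rotate_crank_by(+5°): θ ← 138° +5° = 143°
rotate_crank_by(-77°): θ ← 143° -77° = 66°
crank pin P = (r cos θ, r sin θ) = (20.336832, 45.677273)
h = r sin θ − e = 45.677273 − 3 = 42.677273
x = r cos θ + √(L² − h²) = 20.336832 + √(89401.0 − 1821.3496) = 20.336832 + 295.938592 = 316.275424

316.2754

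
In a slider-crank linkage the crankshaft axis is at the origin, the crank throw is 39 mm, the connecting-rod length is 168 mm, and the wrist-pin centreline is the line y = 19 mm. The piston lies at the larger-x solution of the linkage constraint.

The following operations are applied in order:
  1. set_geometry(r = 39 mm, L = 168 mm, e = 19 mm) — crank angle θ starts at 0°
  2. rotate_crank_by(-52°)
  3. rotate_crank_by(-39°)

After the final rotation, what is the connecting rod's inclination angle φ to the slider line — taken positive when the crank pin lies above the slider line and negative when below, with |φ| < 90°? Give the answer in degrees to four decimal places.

set_geometry: r = 39 mm, L = 168 mm, e = 19 mm; θ ← 0°
rotate_crank_by(-52°): θ ← 0° -52° = -52°
rotate_crank_by(-39°): θ ← -52° -39° = -91°
crank pin P = (r cos θ, r sin θ) = (-0.680644, -38.994060)
h = r sin θ − e = -38.994060 − 19 = -57.994060
sin φ = h / L = -57.994060 / 168 = -0.34520274
φ = arcsin(-0.34520274) = -20.194172°

-20.1942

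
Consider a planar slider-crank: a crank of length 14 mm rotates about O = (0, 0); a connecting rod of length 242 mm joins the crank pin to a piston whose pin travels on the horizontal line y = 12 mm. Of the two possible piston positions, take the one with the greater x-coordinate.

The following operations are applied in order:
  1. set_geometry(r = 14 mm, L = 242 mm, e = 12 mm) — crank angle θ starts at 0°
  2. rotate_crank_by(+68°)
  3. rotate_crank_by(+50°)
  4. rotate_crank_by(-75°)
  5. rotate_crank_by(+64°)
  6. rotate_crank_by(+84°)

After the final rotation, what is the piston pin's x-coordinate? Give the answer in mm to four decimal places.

set_geometry: r = 14 mm, L = 242 mm, e = 12 mm; θ ← 0°
rotate_crank_by(+68°): θ ← 0° +68° = 68°
rotate_crank_by(+50°): θ ← 68° +50° = 118°
rotate_crank_by(-75°): θ ← 118° -75° = 43°
rotate_crank_by(+64°): θ ← 43° +64° = 107°
rotate_crank_by(+84°): θ ← 107° +84° = 191°
crank pin P = (r cos θ, r sin θ) = (-13.742781, -2.671326)
h = r sin θ − e = -2.671326 − 12 = -14.671326
x = r cos θ + √(L² − h²) = -13.742781 + √(58564.0 − 215.2478) = -13.742781 + 241.554864 = 227.812083

227.8121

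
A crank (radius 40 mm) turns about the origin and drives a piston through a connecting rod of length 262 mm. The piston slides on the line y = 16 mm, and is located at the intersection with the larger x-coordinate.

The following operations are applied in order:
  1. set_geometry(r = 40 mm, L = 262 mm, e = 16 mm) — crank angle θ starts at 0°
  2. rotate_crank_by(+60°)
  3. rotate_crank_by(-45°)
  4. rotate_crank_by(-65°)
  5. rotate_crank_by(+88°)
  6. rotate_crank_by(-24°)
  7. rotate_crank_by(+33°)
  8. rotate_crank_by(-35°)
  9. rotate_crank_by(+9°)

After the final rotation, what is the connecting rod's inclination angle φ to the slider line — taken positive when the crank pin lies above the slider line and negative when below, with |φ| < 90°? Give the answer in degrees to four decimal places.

-0.3642

set_geometry: r = 40 mm, L = 262 mm, e = 16 mm; θ ← 0°
rotate_crank_by(+60°): θ ← 0° +60° = 60°
rotate_crank_by(-45°): θ ← 60° -45° = 15°
rotate_crank_by(-65°): θ ← 15° -65° = -50°
rotate_crank_by(+88°): θ ← -50° +88° = 38°
rotate_crank_by(-24°): θ ← 38° -24° = 14°
rotate_crank_by(+33°): θ ← 14° +33° = 47°
rotate_crank_by(-35°): θ ← 47° -35° = 12°
rotate_crank_by(+9°): θ ← 12° +9° = 21°
crank pin P = (r cos θ, r sin θ) = (37.343217, 14.334718)
h = r sin θ − e = 14.334718 − 16 = -1.665282
sin φ = h / L = -1.665282 / 262 = -0.00635604
φ = arcsin(-0.00635604) = -0.364177°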